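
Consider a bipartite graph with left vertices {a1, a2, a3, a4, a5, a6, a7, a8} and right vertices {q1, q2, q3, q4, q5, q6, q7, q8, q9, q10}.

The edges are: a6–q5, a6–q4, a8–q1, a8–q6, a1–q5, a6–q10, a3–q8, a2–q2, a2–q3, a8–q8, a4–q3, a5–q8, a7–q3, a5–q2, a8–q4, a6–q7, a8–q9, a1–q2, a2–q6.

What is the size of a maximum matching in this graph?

7

One maximum matching: a1–q5, a2–q6, a3–q8, a4–q3, a5–q2, a6–q7, a8–q9.
The set {a4, a7} has only 1 neighbour ({q3}), so by Hall's theorem at most 7 of the 8 left vertices can be matched.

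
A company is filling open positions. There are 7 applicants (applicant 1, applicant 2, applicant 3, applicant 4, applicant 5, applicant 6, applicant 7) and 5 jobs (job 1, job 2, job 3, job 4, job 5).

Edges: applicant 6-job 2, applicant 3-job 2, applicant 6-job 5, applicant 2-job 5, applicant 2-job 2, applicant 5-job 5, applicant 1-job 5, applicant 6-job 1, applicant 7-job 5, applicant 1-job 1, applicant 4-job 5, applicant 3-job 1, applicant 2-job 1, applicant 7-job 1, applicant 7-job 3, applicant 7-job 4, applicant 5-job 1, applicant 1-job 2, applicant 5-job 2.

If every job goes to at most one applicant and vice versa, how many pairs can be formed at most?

A valid assignment of size 4: applicant 1–job 5, applicant 2–job 1, applicant 3–job 2, applicant 7–job 3.
The set {applicant 1, applicant 2, applicant 3, applicant 4, applicant 5, applicant 6} has only 3 neighbours ({job 1, job 2, job 5}), so by Hall's theorem at most 4 of the 7 applicants can be matched.

4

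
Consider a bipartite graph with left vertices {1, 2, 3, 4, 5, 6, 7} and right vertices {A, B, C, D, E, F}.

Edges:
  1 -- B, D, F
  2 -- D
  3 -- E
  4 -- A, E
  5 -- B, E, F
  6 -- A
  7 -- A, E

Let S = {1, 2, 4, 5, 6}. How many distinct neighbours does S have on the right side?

5

The union of neighbours of {1, 2, 4, 5, 6} is {A, B, D, E, F}, which has 5 elements.
Since |N(S)| = 5 ≥ |S| = 5, Hall's condition holds for this subset.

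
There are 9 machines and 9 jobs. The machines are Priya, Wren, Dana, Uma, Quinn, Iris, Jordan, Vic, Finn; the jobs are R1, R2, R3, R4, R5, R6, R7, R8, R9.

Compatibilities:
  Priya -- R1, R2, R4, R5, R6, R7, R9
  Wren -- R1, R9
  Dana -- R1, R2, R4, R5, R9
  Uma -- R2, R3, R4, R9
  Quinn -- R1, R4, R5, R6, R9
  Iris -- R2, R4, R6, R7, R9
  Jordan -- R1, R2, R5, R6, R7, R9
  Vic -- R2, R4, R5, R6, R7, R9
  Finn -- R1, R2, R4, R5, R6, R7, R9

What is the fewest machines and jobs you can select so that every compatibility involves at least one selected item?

8

A maximum matching has 8 edges (e.g. Priya–R7, Wren–R1, Dana–R4, Uma–R3, Quinn–R5, Iris–R2, Jordan–R6, Vic–R9).
By König's theorem the minimum vertex cover has the same size. One such cover is {Uma, R1, R2, R4, R5, R6, R7, R9}.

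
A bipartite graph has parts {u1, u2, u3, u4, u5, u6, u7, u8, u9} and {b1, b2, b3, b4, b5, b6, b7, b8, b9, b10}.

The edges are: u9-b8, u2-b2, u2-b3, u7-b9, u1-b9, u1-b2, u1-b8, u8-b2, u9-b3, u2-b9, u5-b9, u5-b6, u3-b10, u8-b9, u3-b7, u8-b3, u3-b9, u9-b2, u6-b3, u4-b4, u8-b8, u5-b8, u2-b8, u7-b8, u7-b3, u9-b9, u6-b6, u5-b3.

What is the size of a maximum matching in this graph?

For example, pair u1-b9, u2-b2, u3-b7, u4-b4, u5-b8, u6-b6, u7-b3.
The set {u1, u2, u5, u6, u7, u8, u9} has only 5 neighbours ({b2, b3, b6, b8, b9}), so by Hall's theorem at most 7 of the 9 left vertices can be matched.

7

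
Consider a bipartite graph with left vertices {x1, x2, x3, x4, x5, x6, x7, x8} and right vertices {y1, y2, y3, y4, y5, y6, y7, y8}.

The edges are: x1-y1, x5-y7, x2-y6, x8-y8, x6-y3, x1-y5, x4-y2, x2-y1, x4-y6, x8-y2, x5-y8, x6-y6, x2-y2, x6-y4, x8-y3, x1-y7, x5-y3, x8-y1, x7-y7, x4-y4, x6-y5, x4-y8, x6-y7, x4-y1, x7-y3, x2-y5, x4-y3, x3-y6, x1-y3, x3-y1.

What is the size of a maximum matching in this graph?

A valid assignment of size 8: x1-y5, x2-y2, x3-y1, x4-y4, x5-y8, x6-y6, x7-y7, x8-y3.
This saturates every left vertex, so 8 is the maximum.

8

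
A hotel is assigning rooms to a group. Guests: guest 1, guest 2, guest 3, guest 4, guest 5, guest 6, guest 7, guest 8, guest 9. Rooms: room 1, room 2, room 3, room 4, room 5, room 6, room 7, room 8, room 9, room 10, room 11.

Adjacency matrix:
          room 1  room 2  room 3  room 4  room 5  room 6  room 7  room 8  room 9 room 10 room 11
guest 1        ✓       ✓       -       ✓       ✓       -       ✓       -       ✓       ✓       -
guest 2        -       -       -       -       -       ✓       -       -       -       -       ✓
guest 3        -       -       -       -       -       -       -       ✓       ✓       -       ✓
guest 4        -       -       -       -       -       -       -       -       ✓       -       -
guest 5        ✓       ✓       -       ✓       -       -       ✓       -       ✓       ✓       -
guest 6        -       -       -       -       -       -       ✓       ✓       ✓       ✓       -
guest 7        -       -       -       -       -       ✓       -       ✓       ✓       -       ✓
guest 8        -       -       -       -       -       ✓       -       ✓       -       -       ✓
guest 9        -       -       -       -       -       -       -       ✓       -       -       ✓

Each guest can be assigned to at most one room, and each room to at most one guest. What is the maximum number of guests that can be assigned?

7

For example, pair guest 1–room 5, guest 2–room 6, guest 3–room 8, guest 4–room 9, guest 5–room 4, guest 6–room 7, guest 7–room 11.
The set {guest 2, guest 3, guest 4, guest 7, guest 8, guest 9} has only 4 neighbours ({room 11, room 6, room 8, room 9}), so by Hall's theorem at most 7 of the 9 guests can be matched.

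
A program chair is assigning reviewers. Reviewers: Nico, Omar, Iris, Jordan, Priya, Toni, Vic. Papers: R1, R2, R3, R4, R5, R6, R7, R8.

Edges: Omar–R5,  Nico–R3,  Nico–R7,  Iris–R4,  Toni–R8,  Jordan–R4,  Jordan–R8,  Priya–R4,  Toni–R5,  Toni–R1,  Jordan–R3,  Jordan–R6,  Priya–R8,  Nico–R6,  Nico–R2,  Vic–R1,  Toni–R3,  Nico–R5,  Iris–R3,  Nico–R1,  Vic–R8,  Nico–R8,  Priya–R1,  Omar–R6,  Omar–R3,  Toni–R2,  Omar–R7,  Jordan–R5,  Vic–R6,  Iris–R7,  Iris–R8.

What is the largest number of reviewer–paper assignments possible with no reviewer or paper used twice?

For example, pair Nico-R3, Omar-R5, Iris-R7, Jordan-R6, Priya-R4, Toni-R2, Vic-R8.
This saturates every reviewer, so 7 is the maximum.

7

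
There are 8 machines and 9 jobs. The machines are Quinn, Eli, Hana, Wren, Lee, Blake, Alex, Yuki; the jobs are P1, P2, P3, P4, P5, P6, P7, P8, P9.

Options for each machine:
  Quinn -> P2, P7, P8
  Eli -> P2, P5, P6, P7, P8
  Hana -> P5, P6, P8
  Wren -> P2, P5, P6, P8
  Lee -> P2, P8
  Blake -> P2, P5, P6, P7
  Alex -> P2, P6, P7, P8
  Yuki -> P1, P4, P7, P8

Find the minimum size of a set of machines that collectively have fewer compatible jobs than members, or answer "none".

6

Take S = {Quinn, Eli, Hana, Wren, Lee, Blake}. Its neighbourhood is {P2, P5, P6, P7, P8}, so |N(S)| = 5 < |S| = 6.
Every subset of size less than 6 has at least as many neighbours as members, so 6 is the minimum.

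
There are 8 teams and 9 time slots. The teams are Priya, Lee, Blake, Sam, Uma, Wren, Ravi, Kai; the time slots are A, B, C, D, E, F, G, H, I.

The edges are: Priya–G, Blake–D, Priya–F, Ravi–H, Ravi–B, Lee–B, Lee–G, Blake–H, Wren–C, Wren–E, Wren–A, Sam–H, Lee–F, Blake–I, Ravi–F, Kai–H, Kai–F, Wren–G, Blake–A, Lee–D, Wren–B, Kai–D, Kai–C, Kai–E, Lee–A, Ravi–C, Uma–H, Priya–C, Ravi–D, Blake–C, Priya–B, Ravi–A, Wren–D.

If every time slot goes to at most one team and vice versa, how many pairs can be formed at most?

One maximum matching: Priya–F, Lee–A, Blake–D, Sam–H, Wren–G, Ravi–B, Kai–E.
The set {Sam, Uma} has only 1 neighbour ({H}), so by Hall's theorem at most 7 of the 8 teams can be matched.

7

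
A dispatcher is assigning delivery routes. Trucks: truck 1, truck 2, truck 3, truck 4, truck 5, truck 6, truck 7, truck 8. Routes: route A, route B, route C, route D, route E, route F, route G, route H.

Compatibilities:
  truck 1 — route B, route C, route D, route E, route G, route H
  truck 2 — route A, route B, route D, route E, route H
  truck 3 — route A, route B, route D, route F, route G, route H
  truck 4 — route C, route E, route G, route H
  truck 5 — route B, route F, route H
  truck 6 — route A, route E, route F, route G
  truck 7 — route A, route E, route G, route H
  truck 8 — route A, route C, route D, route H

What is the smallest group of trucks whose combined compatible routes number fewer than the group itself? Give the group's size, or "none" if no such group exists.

none

A matching saturating every truck exists, for instance truck 1→route C, truck 2→route D, truck 3→route G, truck 4→route E, truck 5→route B, truck 6→route F, truck 7→route A, truck 8→route H.
By Hall's marriage theorem, this means |N(S)| ≥ |S| for every subset S, so no violating subset exists.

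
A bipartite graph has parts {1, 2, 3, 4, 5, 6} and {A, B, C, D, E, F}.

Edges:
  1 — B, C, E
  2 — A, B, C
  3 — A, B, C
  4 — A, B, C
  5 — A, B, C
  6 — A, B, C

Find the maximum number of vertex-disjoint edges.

A valid assignment of size 4: 1–E, 2–A, 3–C, 4–B.
The set {2, 3, 4, 5, 6} has only 3 neighbours ({A, B, C}), so by Hall's theorem at most 4 of the 6 left vertices can be matched.

4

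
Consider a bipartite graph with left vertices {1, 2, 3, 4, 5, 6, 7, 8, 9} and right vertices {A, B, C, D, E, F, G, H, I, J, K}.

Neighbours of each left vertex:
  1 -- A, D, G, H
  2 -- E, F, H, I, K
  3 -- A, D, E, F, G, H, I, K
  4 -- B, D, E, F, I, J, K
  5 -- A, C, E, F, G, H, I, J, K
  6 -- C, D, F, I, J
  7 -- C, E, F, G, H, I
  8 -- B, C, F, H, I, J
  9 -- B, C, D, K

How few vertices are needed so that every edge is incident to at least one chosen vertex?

A maximum matching has 9 edges (e.g. 1–D, 2–K, 3–A, 4–J, 5–G, 6–F, 7–E, 8–H, 9–B).
By König's theorem the minimum vertex cover has the same size. One such cover is {1, 2, 3, 4, 5, 6, 7, 8, 9}.

9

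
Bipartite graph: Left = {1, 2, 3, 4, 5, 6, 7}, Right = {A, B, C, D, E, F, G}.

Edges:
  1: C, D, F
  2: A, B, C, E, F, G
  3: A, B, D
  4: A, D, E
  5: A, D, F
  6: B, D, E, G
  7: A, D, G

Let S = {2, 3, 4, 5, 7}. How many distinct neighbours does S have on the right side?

The union of neighbours of {2, 3, 4, 5, 7} is {A, B, C, D, E, F, G}, which has 7 elements.
Since |N(S)| = 7 ≥ |S| = 5, Hall's condition holds for this subset.

7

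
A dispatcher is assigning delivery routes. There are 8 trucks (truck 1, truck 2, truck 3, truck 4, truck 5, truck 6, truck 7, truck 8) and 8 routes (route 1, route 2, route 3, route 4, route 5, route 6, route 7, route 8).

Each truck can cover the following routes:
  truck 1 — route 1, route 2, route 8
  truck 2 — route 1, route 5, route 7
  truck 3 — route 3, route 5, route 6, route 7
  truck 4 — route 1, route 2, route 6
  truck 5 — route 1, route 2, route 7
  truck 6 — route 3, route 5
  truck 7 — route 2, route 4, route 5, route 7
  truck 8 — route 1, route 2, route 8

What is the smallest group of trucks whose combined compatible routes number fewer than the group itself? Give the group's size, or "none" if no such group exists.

none

A matching saturating every truck exists, for instance truck 1→route 8, truck 2→route 5, truck 3→route 7, truck 4→route 6, truck 5→route 1, truck 6→route 3, truck 7→route 4, truck 8→route 2.
By Hall's marriage theorem, this means |N(S)| ≥ |S| for every subset S, so no violating subset exists.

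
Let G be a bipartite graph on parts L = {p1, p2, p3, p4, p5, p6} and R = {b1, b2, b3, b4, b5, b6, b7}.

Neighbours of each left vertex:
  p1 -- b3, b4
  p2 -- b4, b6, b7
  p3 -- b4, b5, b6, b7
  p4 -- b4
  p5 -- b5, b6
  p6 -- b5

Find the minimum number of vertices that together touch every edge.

5

{p1, b4, b5, b6, b7} is a vertex cover of size 5: every edge has an endpoint in this set.
No smaller cover exists because p1–b3, p2–b7, p3–b6, p4–b4, p5–b5 is a matching of size 5, and a cover must include an endpoint of each of these disjoint edges (König's theorem).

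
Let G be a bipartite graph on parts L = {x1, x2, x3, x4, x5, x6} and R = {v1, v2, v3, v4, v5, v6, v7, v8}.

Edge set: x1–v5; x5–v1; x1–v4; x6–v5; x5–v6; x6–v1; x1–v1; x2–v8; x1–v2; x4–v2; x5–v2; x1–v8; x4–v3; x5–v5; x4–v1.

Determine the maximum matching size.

For example, pair x1–v5, x2–v8, x4–v2, x5–v6, x6–v1.
The set {x3} has only 0 neighbours (∅), so by Hall's theorem at most 5 of the 6 left vertices can be matched.

5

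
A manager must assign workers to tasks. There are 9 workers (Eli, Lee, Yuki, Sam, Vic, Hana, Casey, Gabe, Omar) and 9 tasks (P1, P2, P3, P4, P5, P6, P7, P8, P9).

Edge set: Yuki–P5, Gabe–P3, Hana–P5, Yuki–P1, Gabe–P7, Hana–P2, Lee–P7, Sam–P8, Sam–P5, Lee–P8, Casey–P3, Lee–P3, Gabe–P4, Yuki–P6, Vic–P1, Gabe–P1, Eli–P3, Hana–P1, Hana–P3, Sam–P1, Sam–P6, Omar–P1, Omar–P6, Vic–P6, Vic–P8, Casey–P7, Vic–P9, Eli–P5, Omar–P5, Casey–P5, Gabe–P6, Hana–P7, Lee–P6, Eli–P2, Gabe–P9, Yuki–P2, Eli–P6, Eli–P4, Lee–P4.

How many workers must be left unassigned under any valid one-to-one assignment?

A valid assignment of size 9: Eli-P4, Lee-P8, Yuki-P5, Sam-P6, Vic-P9, Hana-P2, Casey-P7, Gabe-P3, Omar-P1.
This saturates every worker, so 9 is the maximum.
That matches 9 of the 9, leaving 0 unmatched; no matching can do better.

0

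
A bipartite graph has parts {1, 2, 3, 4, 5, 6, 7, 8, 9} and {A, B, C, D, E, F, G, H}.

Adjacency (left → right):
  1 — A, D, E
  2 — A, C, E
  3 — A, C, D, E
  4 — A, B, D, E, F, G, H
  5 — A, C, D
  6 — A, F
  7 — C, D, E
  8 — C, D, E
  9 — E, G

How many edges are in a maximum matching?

A valid assignment of size 7: 1→A, 2→E, 3→D, 4→H, 5→C, 6→F, 9→G.
The set {1, 2, 3, 5, 7, 8} has only 4 neighbours ({A, C, D, E}), so by Hall's theorem at most 7 of the 9 left vertices can be matched.

7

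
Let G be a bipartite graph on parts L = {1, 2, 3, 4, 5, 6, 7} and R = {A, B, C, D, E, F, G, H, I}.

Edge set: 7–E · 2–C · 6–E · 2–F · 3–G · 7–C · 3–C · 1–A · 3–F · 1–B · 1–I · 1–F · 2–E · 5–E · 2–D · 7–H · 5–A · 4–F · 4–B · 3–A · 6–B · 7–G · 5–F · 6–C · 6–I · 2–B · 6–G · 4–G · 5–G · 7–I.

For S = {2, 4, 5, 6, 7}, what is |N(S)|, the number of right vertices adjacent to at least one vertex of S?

9

The union of neighbours of {2, 4, 5, 6, 7} is {A, B, C, D, E, F, G, H, I}, which has 9 elements.
Since |N(S)| = 9 ≥ |S| = 5, Hall's condition holds for this subset.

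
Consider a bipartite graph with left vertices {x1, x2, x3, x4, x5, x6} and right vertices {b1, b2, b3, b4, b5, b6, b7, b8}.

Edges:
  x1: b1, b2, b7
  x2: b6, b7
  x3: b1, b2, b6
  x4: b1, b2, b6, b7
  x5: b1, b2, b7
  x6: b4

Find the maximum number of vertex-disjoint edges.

A valid assignment of size 5: x1→b1, x2→b7, x3→b2, x4→b6, x6→b4.
The set {x1, x2, x3, x4, x5} has only 4 neighbours ({b1, b2, b6, b7}), so by Hall's theorem at most 5 of the 6 left vertices can be matched.

5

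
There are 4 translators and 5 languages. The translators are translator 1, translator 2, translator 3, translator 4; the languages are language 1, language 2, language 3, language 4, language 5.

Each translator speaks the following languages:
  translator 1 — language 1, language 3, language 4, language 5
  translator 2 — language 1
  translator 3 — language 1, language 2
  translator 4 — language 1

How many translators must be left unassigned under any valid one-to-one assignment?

For example, pair translator 1-language 4, translator 2-language 1, translator 3-language 2.
The set {translator 2, translator 4} has only 1 neighbour ({language 1}), so by Hall's theorem at most 3 of the 4 translators can be matched.
That matches 3 of the 4, leaving 1 unmatched; no matching can do better.

1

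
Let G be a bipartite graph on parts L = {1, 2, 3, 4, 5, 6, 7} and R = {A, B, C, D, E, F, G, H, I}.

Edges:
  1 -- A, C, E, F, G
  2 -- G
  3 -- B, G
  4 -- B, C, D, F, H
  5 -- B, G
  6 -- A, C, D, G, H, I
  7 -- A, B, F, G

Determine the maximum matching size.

6

For example, pair 1→E, 2→G, 3→B, 4→H, 6→A, 7→F.
The set {2, 3, 5} has only 2 neighbours ({B, G}), so by Hall's theorem at most 6 of the 7 left vertices can be matched.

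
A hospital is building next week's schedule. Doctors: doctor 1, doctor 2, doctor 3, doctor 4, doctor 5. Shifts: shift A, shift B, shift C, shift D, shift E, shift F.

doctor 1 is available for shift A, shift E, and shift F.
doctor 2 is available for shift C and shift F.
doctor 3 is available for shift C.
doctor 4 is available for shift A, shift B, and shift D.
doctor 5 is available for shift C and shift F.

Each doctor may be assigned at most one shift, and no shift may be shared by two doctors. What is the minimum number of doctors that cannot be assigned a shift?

One maximum matching: doctor 1-shift E, doctor 2-shift F, doctor 3-shift C, doctor 4-shift A.
The set {doctor 2, doctor 3, doctor 5} has only 2 neighbours ({shift C, shift F}), so by Hall's theorem at most 4 of the 5 doctors can be matched.
That matches 4 of the 5, leaving 1 unmatched; no matching can do better.

1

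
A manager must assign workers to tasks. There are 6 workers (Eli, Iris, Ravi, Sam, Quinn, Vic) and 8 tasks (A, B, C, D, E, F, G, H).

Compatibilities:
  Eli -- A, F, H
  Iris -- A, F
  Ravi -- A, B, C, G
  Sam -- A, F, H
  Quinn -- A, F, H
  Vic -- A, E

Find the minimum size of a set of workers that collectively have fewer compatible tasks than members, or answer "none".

Take S = {Eli, Iris, Sam, Quinn}. Its neighbourhood is {A, F, H}, so |N(S)| = 3 < |S| = 4.
Every subset of size less than 4 has at least as many neighbours as members, so 4 is the minimum.

4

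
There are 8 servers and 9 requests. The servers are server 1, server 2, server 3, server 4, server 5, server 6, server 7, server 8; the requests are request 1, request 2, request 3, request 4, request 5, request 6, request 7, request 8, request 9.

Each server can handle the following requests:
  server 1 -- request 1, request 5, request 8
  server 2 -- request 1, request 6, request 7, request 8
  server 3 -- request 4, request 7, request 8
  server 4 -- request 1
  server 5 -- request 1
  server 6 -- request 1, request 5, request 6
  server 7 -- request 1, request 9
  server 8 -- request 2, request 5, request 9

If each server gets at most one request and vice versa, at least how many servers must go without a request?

1

One maximum matching: server 1–request 8, server 2–request 7, server 3–request 4, server 4–request 1, server 6–request 6, server 7–request 9, server 8–request 5.
The set {server 4, server 5} has only 1 neighbour ({request 1}), so by Hall's theorem at most 7 of the 8 servers can be matched.
That matches 7 of the 8, leaving 1 unmatched; no matching can do better.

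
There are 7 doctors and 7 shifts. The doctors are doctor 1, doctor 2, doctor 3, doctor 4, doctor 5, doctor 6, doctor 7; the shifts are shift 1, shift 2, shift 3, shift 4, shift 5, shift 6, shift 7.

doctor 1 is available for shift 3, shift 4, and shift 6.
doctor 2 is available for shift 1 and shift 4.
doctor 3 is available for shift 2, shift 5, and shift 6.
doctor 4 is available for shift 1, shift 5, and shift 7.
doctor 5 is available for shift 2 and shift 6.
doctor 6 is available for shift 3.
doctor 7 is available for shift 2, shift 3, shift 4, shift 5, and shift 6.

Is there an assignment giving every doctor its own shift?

One maximum matching: doctor 1-shift 4, doctor 2-shift 1, doctor 3-shift 6, doctor 4-shift 7, doctor 5-shift 2, doctor 6-shift 3, doctor 7-shift 5.
All 7 doctors are covered.

Yes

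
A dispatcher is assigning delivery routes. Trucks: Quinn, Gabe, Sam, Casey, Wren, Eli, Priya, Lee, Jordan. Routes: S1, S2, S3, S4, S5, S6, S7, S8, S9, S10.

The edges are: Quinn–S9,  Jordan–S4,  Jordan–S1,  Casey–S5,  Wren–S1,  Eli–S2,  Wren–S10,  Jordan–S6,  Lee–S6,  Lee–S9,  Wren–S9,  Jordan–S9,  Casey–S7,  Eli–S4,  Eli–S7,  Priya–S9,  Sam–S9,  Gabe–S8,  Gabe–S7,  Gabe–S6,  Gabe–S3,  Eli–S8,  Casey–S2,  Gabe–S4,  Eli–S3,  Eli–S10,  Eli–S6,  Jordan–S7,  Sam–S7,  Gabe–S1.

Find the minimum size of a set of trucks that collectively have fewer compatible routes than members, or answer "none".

Take S = {Quinn, Priya}. Its neighbourhood is {S9}, so |N(S)| = 1 < |S| = 2.
No single vertex violates Hall's condition since each has at least one neighbour, so 2 is the minimum.

2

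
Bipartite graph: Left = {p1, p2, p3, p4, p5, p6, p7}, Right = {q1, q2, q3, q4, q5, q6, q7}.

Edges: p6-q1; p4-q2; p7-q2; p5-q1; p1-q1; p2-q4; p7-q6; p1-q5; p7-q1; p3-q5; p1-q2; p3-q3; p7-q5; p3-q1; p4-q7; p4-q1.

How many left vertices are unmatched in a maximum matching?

A valid assignment of size 6: p1→q5, p2→q4, p3→q3, p4→q2, p5→q1, p7→q6.
The set {p5, p6} has only 1 neighbour ({q1}), so by Hall's theorem at most 6 of the 7 left vertices can be matched.
That matches 6 of the 7, leaving 1 unmatched; no matching can do better.

1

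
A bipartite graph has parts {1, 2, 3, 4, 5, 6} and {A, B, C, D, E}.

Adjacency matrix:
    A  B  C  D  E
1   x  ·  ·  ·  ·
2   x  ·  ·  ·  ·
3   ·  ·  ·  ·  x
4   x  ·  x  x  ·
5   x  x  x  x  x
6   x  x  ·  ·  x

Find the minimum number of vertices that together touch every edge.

{3, 4, 5, 6, A} is a vertex cover of size 5: every edge has an endpoint in this set.
No smaller cover exists because 1–A, 3–E, 4–C, 5–D, 6–B is a matching of size 5, and a cover must include an endpoint of each of these disjoint edges (König's theorem).

5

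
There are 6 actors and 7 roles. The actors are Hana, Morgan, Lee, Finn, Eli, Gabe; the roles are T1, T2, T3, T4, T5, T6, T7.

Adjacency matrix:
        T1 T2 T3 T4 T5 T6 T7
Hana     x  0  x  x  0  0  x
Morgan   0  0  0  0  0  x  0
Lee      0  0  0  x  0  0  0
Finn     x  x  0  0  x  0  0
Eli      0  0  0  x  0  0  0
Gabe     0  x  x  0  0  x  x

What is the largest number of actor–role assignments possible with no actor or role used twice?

5

One maximum matching: Hana-T1, Morgan-T6, Lee-T4, Finn-T2, Gabe-T7.
The set {Lee, Eli} has only 1 neighbour ({T4}), so by Hall's theorem at most 5 of the 6 actors can be matched.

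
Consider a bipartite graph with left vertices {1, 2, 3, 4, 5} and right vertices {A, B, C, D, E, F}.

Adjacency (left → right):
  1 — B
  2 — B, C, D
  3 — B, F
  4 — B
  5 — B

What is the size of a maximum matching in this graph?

3

One maximum matching: 1→B, 2→C, 3→F.
The set {1, 4, 5} has only 1 neighbour ({B}), so by Hall's theorem at most 3 of the 5 left vertices can be matched.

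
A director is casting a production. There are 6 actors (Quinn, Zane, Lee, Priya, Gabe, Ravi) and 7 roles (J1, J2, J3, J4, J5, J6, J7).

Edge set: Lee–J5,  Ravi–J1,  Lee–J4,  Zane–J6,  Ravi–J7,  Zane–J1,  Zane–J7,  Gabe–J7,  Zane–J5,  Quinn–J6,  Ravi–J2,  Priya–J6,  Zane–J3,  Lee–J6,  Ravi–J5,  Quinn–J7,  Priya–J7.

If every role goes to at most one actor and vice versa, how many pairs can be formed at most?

For example, pair Quinn-J7, Zane-J1, Lee-J4, Priya-J6, Ravi-J5.
The set {Quinn, Priya, Gabe} has only 2 neighbours ({J6, J7}), so by Hall's theorem at most 5 of the 6 actors can be matched.

5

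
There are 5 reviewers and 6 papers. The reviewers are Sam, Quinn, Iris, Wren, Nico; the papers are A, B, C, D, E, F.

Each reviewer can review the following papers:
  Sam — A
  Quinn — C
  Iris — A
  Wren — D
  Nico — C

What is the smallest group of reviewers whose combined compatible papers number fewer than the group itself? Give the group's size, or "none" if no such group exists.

Take S = {Sam, Iris}. Its neighbourhood is {A}, so |N(S)| = 1 < |S| = 2.
No single vertex violates Hall's condition since each has at least one neighbour, so 2 is the minimum.

2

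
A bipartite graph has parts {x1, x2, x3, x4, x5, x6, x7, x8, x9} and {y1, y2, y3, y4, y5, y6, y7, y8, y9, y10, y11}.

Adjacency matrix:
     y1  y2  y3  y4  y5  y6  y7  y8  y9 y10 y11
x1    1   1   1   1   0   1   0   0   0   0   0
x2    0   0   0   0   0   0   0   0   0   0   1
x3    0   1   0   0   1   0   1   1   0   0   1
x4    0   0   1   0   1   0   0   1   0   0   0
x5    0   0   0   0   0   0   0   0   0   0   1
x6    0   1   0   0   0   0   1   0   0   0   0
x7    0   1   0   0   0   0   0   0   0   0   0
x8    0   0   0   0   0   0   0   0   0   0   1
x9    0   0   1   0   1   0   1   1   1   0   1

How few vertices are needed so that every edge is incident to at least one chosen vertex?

7

{x1, x3, x4, x6, x7, x9, y11} is a vertex cover of size 7: every edge has an endpoint in this set.
No smaller cover exists because x1–y6, x2–y11, x3–y5, x4–y8, x6–y7, x7–y2, x9–y3 is a matching of size 7, and a cover must include an endpoint of each of these disjoint edges (König's theorem).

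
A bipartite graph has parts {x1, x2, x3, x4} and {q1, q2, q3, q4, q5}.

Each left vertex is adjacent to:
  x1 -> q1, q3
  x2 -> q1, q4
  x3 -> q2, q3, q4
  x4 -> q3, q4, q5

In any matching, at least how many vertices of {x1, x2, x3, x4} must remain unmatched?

One maximum matching: x1→q3, x2→q1, x3→q2, x4→q4.
All 4 left vertices are matched, so no larger matching exists.
That matches 4 of the 4, leaving 0 unmatched; no matching can do better.

0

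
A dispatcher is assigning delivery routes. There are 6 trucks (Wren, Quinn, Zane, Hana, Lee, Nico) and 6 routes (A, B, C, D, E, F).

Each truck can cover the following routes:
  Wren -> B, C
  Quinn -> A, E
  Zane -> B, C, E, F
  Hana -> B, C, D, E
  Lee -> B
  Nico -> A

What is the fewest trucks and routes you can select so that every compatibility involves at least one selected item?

6

A maximum matching has 6 edges (e.g. Wren–C, Quinn–E, Zane–F, Hana–D, Lee–B, Nico–A).
By König's theorem the minimum vertex cover has the same size. One such cover is {Wren, Quinn, Zane, Hana, Lee, Nico}.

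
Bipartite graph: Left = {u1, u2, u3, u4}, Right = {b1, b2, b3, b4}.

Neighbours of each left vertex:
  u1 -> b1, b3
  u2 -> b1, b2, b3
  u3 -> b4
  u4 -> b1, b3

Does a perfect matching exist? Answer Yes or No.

One maximum matching: u1-b1, u2-b2, u3-b4, u4-b3.
All 4 left vertices are covered.

Yes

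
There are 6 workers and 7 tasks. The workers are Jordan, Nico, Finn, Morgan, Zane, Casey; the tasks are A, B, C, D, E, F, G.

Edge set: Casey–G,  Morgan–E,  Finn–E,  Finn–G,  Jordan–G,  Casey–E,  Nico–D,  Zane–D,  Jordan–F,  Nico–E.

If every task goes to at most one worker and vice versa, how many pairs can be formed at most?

One maximum matching: Jordan→F, Nico→D, Finn→G, Morgan→E.
The set {Nico, Finn, Morgan, Zane, Casey} has only 3 neighbours ({D, E, G}), so by Hall's theorem at most 4 of the 6 workers can be matched.

4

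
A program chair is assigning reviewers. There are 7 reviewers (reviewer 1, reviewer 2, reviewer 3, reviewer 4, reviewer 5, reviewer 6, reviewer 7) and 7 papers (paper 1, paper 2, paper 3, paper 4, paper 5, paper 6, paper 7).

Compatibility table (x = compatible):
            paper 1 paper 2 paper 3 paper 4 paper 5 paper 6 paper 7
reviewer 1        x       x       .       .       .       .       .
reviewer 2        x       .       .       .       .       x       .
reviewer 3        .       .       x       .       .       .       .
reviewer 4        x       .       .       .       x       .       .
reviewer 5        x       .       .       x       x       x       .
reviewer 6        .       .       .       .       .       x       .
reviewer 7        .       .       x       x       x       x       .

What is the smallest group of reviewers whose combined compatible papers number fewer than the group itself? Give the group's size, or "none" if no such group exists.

6

Take S = {reviewer 2, reviewer 3, reviewer 4, reviewer 5, reviewer 6, reviewer 7}. Its neighbourhood is {paper 1, paper 3, paper 4, paper 5, paper 6}, so |N(S)| = 5 < |S| = 6.
Every subset of size less than 6 has at least as many neighbours as members, so 6 is the minimum.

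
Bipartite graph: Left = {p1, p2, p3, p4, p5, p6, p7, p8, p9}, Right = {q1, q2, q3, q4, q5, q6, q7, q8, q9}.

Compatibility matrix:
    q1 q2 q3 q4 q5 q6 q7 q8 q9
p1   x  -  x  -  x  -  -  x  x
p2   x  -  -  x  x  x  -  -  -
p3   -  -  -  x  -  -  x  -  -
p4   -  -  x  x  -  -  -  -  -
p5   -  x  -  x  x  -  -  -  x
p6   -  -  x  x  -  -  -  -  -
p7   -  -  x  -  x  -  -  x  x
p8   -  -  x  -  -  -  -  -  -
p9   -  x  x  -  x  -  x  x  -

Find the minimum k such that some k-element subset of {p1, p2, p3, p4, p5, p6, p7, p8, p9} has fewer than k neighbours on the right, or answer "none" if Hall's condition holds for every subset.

3

Take S = {p4, p6, p8}. Its neighbourhood is {q3, q4}, so |N(S)| = 2 < |S| = 3.
Every subset of size less than 3 has at least as many neighbours as members, so 3 is the minimum.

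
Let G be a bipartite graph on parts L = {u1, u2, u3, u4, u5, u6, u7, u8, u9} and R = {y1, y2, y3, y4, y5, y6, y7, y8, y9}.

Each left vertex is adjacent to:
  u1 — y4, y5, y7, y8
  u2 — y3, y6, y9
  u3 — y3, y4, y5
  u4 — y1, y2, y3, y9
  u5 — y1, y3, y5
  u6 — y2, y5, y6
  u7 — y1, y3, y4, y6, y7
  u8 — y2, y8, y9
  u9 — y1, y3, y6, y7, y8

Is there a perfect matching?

Yes

One maximum matching: u1→y8, u2→y9, u3→y4, u4→y3, u5→y1, u6→y5, u7→y7, u8→y2, u9→y6.
All 9 left vertices are covered.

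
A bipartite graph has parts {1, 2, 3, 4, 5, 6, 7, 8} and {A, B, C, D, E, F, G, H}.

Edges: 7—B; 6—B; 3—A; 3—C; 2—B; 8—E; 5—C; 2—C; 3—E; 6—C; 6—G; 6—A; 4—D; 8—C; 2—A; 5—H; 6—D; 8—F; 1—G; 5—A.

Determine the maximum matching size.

8

For example, pair 1→G, 2→C, 3→E, 4→D, 5→H, 6→A, 7→B, 8→F.
This saturates every left vertex, so 8 is the maximum.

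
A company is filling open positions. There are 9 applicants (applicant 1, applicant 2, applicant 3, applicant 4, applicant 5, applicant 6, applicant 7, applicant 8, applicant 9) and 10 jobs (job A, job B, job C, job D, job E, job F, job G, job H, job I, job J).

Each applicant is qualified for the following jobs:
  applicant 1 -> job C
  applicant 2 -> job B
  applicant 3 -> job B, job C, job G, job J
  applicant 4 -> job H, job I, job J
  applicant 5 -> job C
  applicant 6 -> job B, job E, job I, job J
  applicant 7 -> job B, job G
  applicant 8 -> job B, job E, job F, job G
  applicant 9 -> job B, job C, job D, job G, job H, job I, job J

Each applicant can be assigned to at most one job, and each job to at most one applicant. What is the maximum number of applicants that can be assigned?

A valid assignment of size 8: applicant 1-job C, applicant 2-job B, applicant 3-job J, applicant 4-job H, applicant 6-job I, applicant 7-job G, applicant 8-job F, applicant 9-job D.
The set {applicant 1, applicant 5} has only 1 neighbour ({job C}), so by Hall's theorem at most 8 of the 9 applicants can be matched.

8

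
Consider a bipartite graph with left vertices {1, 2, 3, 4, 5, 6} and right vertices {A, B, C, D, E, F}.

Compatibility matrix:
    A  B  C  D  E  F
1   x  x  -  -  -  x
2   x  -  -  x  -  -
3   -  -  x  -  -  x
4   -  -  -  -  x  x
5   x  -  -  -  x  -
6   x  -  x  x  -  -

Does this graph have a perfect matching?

A valid assignment of size 6: 1–B, 2–D, 3–F, 4–E, 5–A, 6–C.
Every left vertex is matched, so this is a perfect matching.

Yes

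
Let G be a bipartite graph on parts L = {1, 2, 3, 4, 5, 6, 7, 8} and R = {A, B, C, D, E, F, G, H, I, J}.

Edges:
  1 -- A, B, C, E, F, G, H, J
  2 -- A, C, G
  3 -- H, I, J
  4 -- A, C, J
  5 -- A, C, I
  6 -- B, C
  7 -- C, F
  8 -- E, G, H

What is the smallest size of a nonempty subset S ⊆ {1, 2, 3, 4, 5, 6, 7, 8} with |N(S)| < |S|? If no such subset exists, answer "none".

A matching saturating every left vertex exists, for instance 1→G, 2→C, 3→H, 4→J, 5→A, 6→B, 7→F, 8→E.
By Hall's marriage theorem, this means |N(S)| ≥ |S| for every subset S, so no violating subset exists.

none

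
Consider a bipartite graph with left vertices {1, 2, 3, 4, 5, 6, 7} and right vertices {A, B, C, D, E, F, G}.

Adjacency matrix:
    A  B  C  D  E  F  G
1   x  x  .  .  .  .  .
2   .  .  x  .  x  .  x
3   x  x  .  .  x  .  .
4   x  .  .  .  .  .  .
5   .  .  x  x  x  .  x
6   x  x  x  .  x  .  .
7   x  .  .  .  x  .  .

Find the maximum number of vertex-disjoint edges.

For example, pair 1–B, 2–G, 3–E, 4–A, 5–D, 6–C.
The set {1, 3, 4, 7} has only 3 neighbours ({A, B, E}), so by Hall's theorem at most 6 of the 7 left vertices can be matched.

6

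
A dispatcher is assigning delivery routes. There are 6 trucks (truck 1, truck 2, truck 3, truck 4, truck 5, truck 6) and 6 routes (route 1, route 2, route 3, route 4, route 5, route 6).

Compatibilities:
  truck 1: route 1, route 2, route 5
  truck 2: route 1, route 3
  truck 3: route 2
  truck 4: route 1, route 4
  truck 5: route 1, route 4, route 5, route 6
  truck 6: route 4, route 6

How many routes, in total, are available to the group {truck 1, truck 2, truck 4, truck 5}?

The union of neighbours of {truck 1, truck 2, truck 4, truck 5} is {route 1, route 2, route 3, route 4, route 5, route 6}, which has 6 elements.
Since |N(S)| = 6 ≥ |S| = 4, Hall's condition holds for this subset.

6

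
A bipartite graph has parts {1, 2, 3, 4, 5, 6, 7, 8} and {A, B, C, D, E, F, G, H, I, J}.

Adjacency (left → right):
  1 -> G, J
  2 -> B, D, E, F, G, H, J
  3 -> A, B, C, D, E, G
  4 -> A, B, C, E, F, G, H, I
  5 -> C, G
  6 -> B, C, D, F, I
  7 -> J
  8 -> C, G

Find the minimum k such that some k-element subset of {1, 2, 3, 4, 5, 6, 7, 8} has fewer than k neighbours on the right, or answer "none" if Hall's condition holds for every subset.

4

Take S = {1, 5, 7, 8}. Its neighbourhood is {C, G, J}, so |N(S)| = 3 < |S| = 4.
Every subset of size less than 4 has at least as many neighbours as members, so 4 is the minimum.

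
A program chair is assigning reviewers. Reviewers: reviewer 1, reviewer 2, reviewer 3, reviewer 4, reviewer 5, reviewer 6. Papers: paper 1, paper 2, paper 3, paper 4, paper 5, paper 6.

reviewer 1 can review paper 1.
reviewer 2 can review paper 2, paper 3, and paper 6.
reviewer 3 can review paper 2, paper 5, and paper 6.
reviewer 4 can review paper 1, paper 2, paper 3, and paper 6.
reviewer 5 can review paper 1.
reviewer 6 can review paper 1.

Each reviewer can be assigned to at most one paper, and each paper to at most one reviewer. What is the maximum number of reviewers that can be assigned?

4

A valid assignment of size 4: reviewer 1-paper 1, reviewer 2-paper 3, reviewer 3-paper 2, reviewer 4-paper 6.
The set {reviewer 1, reviewer 5, reviewer 6} has only 1 neighbour ({paper 1}), so by Hall's theorem at most 4 of the 6 reviewers can be matched.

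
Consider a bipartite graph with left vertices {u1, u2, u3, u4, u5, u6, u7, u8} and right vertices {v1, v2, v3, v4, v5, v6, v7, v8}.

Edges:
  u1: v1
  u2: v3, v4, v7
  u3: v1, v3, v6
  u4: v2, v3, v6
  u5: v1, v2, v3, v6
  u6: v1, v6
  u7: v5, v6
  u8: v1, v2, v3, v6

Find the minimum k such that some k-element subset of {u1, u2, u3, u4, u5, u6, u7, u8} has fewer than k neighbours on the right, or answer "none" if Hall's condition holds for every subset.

5

Take S = {u1, u3, u4, u5, u6}. Its neighbourhood is {v1, v2, v3, v6}, so |N(S)| = 4 < |S| = 5.
Every subset of size less than 5 has at least as many neighbours as members, so 5 is the minimum.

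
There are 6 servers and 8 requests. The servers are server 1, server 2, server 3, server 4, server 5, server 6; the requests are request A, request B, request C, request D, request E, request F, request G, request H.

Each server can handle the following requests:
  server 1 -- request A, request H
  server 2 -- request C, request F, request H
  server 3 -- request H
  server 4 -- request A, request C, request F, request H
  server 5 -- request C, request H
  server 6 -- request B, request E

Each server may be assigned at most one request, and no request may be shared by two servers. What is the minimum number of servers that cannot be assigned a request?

A valid assignment of size 5: server 1–request A, server 2–request C, server 3–request H, server 4–request F, server 6–request E.
The set {server 1, server 2, server 3, server 4, server 5} has only 4 neighbours ({request A, request C, request F, request H}), so by Hall's theorem at most 5 of the 6 servers can be matched.
That matches 5 of the 6, leaving 1 unmatched; no matching can do better.

1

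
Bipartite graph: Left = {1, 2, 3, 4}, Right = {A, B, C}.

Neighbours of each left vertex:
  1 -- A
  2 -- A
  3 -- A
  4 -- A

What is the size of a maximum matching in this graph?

A valid assignment of size 1: 1→A.
The set {1, 2, 3, 4} has only 1 neighbour ({A}), so by Hall's theorem at most 1 of the 4 left vertices can be matched.

1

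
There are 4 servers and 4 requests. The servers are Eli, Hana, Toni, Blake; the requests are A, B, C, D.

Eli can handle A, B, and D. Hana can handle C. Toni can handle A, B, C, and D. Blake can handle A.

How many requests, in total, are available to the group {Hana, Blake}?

2

The union of neighbours of {Hana, Blake} is {A, C}, which has 2 elements.
Since |N(S)| = 2 ≥ |S| = 2, Hall's condition holds for this subset.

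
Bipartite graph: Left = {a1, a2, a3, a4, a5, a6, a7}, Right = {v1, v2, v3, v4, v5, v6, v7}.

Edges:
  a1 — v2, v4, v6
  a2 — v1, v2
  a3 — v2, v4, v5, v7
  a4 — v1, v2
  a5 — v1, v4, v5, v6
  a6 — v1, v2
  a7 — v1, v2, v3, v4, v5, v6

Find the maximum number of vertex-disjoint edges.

One maximum matching: a1-v4, a2-v1, a3-v7, a4-v2, a5-v6, a7-v3.
The set {a2, a4, a6} has only 2 neighbours ({v1, v2}), so by Hall's theorem at most 6 of the 7 left vertices can be matched.

6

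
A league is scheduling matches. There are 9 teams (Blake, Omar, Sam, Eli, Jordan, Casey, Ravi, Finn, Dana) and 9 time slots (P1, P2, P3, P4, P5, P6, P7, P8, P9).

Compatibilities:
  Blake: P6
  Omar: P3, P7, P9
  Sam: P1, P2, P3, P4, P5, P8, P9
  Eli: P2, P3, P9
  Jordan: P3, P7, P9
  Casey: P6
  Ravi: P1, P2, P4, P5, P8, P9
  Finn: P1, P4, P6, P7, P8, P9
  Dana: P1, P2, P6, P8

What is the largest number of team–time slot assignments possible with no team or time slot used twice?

8

For example, pair Blake–P6, Omar–P3, Sam–P5, Eli–P2, Jordan–P9, Ravi–P8, Finn–P7, Dana–P1.
The set {Blake, Casey} has only 1 neighbour ({P6}), so by Hall's theorem at most 8 of the 9 teams can be matched.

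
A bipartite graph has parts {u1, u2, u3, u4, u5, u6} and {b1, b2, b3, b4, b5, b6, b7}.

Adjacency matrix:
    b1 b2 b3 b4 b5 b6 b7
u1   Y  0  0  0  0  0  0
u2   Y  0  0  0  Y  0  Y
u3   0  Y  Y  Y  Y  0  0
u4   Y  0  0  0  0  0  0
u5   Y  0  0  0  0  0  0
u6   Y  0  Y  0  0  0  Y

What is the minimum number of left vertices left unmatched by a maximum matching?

For example, pair u1-b1, u2-b5, u3-b4, u6-b3.
The set {u1, u4, u5} has only 1 neighbour ({b1}), so by Hall's theorem at most 4 of the 6 left vertices can be matched.
That matches 4 of the 6, leaving 2 unmatched; no matching can do better.

2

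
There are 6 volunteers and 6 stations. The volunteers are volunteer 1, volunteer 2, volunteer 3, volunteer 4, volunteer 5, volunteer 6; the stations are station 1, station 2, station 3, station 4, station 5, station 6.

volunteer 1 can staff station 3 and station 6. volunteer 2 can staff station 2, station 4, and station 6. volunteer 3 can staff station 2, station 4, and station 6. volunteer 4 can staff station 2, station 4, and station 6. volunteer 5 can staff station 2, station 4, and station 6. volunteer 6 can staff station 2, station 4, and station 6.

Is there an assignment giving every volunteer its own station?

The set {volunteer 2, volunteer 3, volunteer 4, volunteer 5, volunteer 6} has only 3 neighbours ({station 2, station 4, station 6}), so by Hall's theorem at most 4 of the 6 volunteers can be matched.
Hence no matching covers every volunteer.

No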